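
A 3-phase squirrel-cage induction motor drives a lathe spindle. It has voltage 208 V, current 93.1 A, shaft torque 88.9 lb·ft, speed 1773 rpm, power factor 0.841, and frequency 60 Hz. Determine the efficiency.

τ = 88.9 lb·ft × 1.356 = 120.5 N·m
ω = 2π × 1773/60 = 185.7 rad/s; P_out = τω = 120.5 × 185.7 = 22377 W
P_in = √3·V_L·I_L·cosφ = 1.732 × 208 × 93.1 × 0.841 = 28207 W
η = P_out / P_in = 22377 / 28207 = 0.793 = 79.3%

79.3 %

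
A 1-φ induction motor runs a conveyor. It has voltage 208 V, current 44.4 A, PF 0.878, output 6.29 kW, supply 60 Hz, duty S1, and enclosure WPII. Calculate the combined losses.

P_in = V·I·cosφ = 208×44.4×0.878 = 8109 W
P_out = 6290 W
Losses = P_in − P_out = 8109 − 6290 = 1819 W

1.82 kW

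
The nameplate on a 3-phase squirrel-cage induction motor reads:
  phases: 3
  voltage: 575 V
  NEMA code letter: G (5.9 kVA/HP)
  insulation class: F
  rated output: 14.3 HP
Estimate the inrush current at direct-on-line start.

S_LR = 5.9 × 14.3 = 84.37 kVA
I_LR = S_LR/(√3·V_L) = 84370/(1.732×575) = 84.7 A

84.7 A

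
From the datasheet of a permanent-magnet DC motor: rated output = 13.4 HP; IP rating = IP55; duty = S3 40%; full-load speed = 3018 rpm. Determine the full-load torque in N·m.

P_out = 13.4 × 746 = 9996 W
ω = 2π × 3018/60 = 316 rad/s
τ = P_out/ω = 9996/316 = 31.6 N·m

31.6 N·m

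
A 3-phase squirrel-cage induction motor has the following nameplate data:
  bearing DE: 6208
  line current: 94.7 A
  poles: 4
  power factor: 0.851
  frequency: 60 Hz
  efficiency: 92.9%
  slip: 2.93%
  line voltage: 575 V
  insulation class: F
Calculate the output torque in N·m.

408 N·m

P_in = √3·V·I·cosφ = 1.732 × 575 × 94.7 × 0.851 = 80259 W
P_out = η·P_in = 0.929 × 80259 = 74561 W
n_s = 120×60/4 = 1800 rpm; n = 1800×(1−0.0293) = 1747 rpm
ω = 2π×1747/60 = 182.9 rad/s
τ = P_out/ω = 74561/182.9 = 408 N·m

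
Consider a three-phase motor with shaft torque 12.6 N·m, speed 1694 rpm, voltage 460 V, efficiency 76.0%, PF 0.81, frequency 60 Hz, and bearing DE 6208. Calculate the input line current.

4.56 A

ω = 2π×1694/60 = 177.4 rad/s; P_out = τω = 12.6 × 177.4 = 2235 W
P_in = P_out / η = 2235 / 0.760 = 2941 W
I_L = P_in / (√3·V_L·cosφ) = 2941 / (1.732 × 460 × 0.81) = 4.56 A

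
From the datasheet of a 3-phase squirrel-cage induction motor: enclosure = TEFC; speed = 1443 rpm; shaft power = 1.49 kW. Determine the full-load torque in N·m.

ω = 2π × 1443/60 = 151.1 rad/s
τ = P/ω = 1490/151.1 = 9.86 N·m

9.86 N·m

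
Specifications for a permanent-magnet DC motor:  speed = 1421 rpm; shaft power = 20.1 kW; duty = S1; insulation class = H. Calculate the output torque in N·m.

ω = 2π × 1421/60 = 148.8 rad/s
τ = P/ω = 20100/148.8 = 135 N·m

135 N·m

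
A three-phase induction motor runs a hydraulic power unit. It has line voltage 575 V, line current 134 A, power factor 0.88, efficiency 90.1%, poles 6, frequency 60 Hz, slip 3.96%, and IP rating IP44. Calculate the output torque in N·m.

877 N·m

P_in = √3·V·I·cosφ = 1.732 × 575 × 134 × 0.88 = 117437 W
P_out = η·P_in = 0.901 × 117437 = 105811 W
n_s = 120×60/6 = 1200 rpm; n = 1200×(1−0.0396) = 1152 rpm
ω = 2π×1152/60 = 120.6 rad/s
τ = P_out/ω = 105811/120.6 = 877 N·m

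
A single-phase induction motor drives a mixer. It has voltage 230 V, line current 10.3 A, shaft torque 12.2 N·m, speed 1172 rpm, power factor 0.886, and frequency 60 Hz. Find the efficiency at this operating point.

71.3 %

ω = 2π × 1172/60 = 122.7 rad/s; P_out = τω = 12.2 × 122.7 = 1497 W
P_in = V·I·cosφ = 230 × 10.3 × 0.886 = 2099 W
η = P_out / P_in = 1497 / 2099 = 0.713 = 71.3%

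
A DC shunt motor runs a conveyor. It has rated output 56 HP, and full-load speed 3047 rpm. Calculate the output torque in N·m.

131 N·m

P_out = 56 × 746 = 41776 W
ω = 2π × 3047/60 = 319.1 rad/s
τ = P_out/ω = 41776/319.1 = 131 N·m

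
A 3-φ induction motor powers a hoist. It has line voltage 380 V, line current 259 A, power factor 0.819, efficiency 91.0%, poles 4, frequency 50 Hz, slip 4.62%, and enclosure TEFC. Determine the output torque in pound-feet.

P_in = √3·V·I·cosφ = 1.732 × 380 × 259 × 0.819 = 139610 W
P_out = η·P_in = 0.91 × 139610 = 127045 W
n_s = 120×50/4 = 1500 rpm; n = 1500×(1−0.0462) = 1431 rpm
ω = 2π×1431/60 = 149.9 rad/s
τ = P_out/ω = 127045/149.9 = 847.5 N·m
In lb·ft: 847.5/1.356 = 625 lb·ft

625 lb·ft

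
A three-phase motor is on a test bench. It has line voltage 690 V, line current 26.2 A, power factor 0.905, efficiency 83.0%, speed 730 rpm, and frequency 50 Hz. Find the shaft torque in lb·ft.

227 lb·ft

P_in = √3·V·I·cosφ = 1.732 × 690 × 26.2 × 0.905 = 28337 W
P_out = η·P_in = 0.83 × 28337 = 23520 W
n = 730 rpm
ω = 2π×730/60 = 76.45 rad/s
τ = P_out/ω = 23520/76.45 = 307.7 N·m
In lb·ft: 307.7/1.356 = 227 lb·ft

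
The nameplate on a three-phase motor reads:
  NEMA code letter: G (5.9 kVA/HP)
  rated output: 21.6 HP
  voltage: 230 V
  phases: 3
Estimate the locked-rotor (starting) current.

320 A

S_LR = 5.9 × 21.6 = 127.44 kVA
I_LR = S_LR/(√3·V_L) = 127440/(1.732×230) = 320 A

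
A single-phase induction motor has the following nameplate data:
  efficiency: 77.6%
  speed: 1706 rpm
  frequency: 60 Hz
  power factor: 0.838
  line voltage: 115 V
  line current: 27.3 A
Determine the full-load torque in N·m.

11.4 N·m

P_in = V·I·cosφ = 115 × 27.3 × 0.838 = 2631 W
P_out = η·P_in = 0.776 × 2631 = 2042 W
n = 1706 rpm
ω = 2π×1706/60 = 178.7 rad/s
τ = P_out/ω = 2042/178.7 = 11.4 N·m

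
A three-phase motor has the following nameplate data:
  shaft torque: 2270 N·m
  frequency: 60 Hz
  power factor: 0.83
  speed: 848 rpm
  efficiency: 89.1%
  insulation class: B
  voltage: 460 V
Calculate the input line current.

342 A

ω = 2π×848/60 = 88.8 rad/s; P_out = τω = 2270 × 88.8 = 201576 W
P_in = P_out / η = 201576 / 0.891 = 226236 W
I_L = P_in / (√3·V_L·cosφ) = 226236 / (1.732 × 460 × 0.83) = 342 A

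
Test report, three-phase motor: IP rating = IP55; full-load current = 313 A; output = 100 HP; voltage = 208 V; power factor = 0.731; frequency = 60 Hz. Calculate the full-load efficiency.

90.5 %

P_out = 100 × 746 = 74600 W
P_in = √3·V_L·I_L·cosφ = 1.732 × 208 × 313 × 0.731 = 82428 W
η = P_out / P_in = 74600 / 82428 = 0.905 = 90.5%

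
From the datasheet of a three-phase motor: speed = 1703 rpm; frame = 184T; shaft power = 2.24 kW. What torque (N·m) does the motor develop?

ω = 2π × 1703/60 = 178.3 rad/s
τ = P/ω = 2240/178.3 = 12.6 N·m

12.6 N·m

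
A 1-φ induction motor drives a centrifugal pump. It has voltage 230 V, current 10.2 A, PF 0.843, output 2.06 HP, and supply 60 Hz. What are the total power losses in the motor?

P_in = V·I·cosφ = 230×10.2×0.843 = 1978 W
P_out = 2.06×746 = 1537 W
Losses = P_in − P_out = 1978 − 1537 = 441 W

441 W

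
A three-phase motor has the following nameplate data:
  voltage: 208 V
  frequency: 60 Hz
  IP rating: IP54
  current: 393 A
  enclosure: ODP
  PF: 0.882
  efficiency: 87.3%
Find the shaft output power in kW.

P_in = √3·V·I·cosφ = 1.732 × 208 × 393 × 0.882 = 124874 W
P_out = η·P_in = 0.873 × 124874 = 109015 W

109 kW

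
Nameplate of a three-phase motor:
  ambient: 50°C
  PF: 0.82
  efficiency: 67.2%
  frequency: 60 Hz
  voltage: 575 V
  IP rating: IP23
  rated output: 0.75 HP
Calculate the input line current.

1.02 A

P_out = 0.75 × 746 = 560 W
P_in = P_out / η = 560 / 0.672 = 833 W
I_L = P_in / (√3·V_L·cosφ) = 833 / (1.732 × 575 × 0.82) = 1.02 A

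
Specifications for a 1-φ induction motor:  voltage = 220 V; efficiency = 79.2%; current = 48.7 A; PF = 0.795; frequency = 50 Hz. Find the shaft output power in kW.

P_in = V·I·cosφ = 220 × 48.7 × 0.795 = 8518 W
P_out = η·P_in = 0.792 × 8518 = 6746 W

6.75 kW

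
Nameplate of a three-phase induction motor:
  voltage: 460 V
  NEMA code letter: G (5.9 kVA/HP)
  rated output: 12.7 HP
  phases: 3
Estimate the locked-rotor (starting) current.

S_LR = 5.9 × 12.7 = 74.93 kVA
I_LR = S_LR/(√3·V_L) = 74930/(1.732×460) = 94 A

94 A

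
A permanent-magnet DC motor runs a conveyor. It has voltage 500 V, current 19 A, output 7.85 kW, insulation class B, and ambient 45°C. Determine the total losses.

P_in = V·I = 500×19 = 9500 W
P_out = 7850 W
Losses = P_in − P_out = 9500 − 7850 = 1650 W

1.65 kW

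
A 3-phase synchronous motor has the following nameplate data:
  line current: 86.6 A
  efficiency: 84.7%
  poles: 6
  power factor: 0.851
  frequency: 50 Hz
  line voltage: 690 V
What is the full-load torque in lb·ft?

525 lb·ft

P_in = √3·V·I·cosφ = 1.732 × 690 × 86.6 × 0.851 = 88073 W
P_out = η·P_in = 0.847 × 88073 = 74598 W
n = n_s = 120×50/6 = 1000 rpm (synchronous)
ω = 2π×1000/60 = 104.7 rad/s
τ = P_out/ω = 74598/104.7 = 712.5 N·m
In lb·ft: 712.5/1.356 = 525 lb·ft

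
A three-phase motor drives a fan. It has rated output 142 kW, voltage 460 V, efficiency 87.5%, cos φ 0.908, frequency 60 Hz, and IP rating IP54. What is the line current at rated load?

P_out = 142 kW = 142000 W
P_in = P_out / η = 142000 / 0.875 = 162286 W
I_L = P_in / (√3·V_L·cosφ) = 162286 / (1.732 × 460 × 0.908) = 224 A

224 A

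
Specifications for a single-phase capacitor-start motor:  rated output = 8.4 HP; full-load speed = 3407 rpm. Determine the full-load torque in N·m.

17.6 N·m

P_out = 8.4 × 746 = 6266 W
ω = 2π × 3407/60 = 356.8 rad/s
τ = P_out/ω = 6266/356.8 = 17.6 N·m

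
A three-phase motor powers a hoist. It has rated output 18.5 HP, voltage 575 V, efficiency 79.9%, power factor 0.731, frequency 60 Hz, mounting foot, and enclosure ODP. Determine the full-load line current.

P_out = 18.5 × 746 = 13801 W
P_in = P_out / η = 13801 / 0.799 = 17273 W
I_L = P_in / (√3·V_L·cosφ) = 17273 / (1.732 × 575 × 0.731) = 23.7 A

23.7 A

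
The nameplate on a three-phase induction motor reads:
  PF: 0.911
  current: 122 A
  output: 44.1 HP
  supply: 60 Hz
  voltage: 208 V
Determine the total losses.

P_in = √3·V·I·cosφ = 1.732×208×122×0.911 = 40040 W
P_out = 44.1×746 = 32899 W
Losses = P_in − P_out = 40040 − 32899 = 7141 W

7140 W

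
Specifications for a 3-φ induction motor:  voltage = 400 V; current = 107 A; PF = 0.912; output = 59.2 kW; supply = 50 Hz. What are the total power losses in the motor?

8.41 kW

P_in = √3·V·I·cosφ = 1.732×400×107×0.912 = 67606 W
P_out = 59200 W
Losses = P_in − P_out = 67606 − 59200 = 8406 W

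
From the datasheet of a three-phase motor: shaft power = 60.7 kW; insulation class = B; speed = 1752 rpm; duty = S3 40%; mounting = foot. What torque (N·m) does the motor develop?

331 N·m

ω = 2π × 1752/60 = 183.5 rad/s
τ = P/ω = 60700/183.5 = 331 N·m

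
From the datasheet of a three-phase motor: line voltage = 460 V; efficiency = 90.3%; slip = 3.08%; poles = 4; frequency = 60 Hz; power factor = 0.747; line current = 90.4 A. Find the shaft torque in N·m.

P_in = √3·V·I·cosφ = 1.732 × 460 × 90.4 × 0.747 = 53802 W
P_out = η·P_in = 0.903 × 53802 = 48583 W
n_s = 120×60/4 = 1800 rpm; n = 1800×(1−0.0308) = 1745 rpm
ω = 2π×1745/60 = 182.7 rad/s
τ = P_out/ω = 48583/182.7 = 266 N·m

266 N·m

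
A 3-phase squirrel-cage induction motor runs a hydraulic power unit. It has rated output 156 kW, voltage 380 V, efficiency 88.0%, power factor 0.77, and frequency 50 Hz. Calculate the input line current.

P_out = 156 kW = 156000 W
P_in = P_out / η = 156000 / 0.880 = 177273 W
I_L = P_in / (√3·V_L·cosφ) = 177273 / (1.732 × 380 × 0.77) = 350 A

350 A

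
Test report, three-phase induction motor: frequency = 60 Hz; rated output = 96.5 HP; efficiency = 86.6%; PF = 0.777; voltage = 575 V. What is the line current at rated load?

107 A

P_out = 96.5 × 746 = 71989 W
P_in = P_out / η = 71989 / 0.866 = 83128 W
I_L = P_in / (√3·V_L·cosφ) = 83128 / (1.732 × 575 × 0.777) = 107 A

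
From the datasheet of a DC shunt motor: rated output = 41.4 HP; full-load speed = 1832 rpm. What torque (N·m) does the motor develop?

P_out = 41.4 × 746 = 30884 W
ω = 2π × 1832/60 = 191.8 rad/s
τ = P_out/ω = 30884/191.8 = 161 N·m

161 N·m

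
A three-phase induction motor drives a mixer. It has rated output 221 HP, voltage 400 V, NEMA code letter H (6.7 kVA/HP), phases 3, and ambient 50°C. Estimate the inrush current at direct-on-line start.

2140 A

S_LR = 6.7 × 221 = 1480.7 kVA
I_LR = S_LR/(√3·V_L) = 1480700/(1.732×400) = 2140 A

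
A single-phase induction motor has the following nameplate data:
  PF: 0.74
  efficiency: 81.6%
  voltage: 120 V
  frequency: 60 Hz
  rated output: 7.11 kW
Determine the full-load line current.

98.1 A

P_out = 7.11 kW = 7110 W
P_in = P_out / η = 7110 / 0.816 = 8713 W
I = P_in / (V·cosφ) = 8713 / (120 × 0.74) = 98.1 A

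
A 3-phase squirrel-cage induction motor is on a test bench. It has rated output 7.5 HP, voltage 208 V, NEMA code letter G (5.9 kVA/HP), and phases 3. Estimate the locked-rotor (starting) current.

123 A

S_LR = 5.9 × 7.5 = 44.25 kVA
I_LR = S_LR/(√3·V_L) = 44250/(1.732×208) = 123 A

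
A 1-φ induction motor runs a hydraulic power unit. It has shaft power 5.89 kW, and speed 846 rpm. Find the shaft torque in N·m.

ω = 2π × 846/60 = 88.59 rad/s
τ = P/ω = 5890/88.59 = 66.5 N·m

66.5 N·m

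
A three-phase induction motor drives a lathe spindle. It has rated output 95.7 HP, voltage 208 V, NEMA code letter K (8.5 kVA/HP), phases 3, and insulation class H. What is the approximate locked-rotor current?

2260 A

S_LR = 8.5 × 95.7 = 813.45 kVA
I_LR = S_LR/(√3·V_L) = 813450/(1.732×208) = 2260 A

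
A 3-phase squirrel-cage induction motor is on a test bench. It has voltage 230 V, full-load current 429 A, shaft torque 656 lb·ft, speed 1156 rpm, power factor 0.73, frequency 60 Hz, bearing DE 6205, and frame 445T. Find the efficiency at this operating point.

τ = 656 lb·ft × 1.356 = 889.5 N·m
ω = 2π × 1156/60 = 121.1 rad/s; P_out = τω = 889.5 × 121.1 = 107718 W
P_in = √3·V_L·I_L·cosφ = 1.732 × 230 × 429 × 0.73 = 124754 W
η = P_out / P_in = 107718 / 124754 = 0.863 = 86.3%

86.3 %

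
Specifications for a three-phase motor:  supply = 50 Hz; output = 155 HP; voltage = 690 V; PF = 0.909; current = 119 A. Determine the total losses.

13.6 kW

P_in = √3·V·I·cosφ = 1.732×690×119×0.909 = 129273 W
P_out = 155×746 = 115630 W
Losses = P_in − P_out = 129273 − 115630 = 13643 W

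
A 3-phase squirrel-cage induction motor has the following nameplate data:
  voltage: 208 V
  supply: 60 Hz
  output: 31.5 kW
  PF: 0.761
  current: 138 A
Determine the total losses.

P_in = √3·V·I·cosφ = 1.732×208×138×0.761 = 37833 W
P_out = 31500 W
Losses = P_in − P_out = 37833 − 31500 = 6333 W

6.33 kW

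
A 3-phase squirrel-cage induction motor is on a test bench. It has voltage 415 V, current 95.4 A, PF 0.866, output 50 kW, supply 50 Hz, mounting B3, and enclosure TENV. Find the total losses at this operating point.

P_in = √3·V·I·cosφ = 1.732×415×95.4×0.866 = 59383 W
P_out = 50000 W
Losses = P_in − P_out = 59383 − 50000 = 9383 W

9.38 kW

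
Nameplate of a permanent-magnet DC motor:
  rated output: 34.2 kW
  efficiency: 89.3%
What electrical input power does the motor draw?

38.3 kW

P_out = 34200 W
P_in = P_out/η = 34200/0.893 = 38298 W = 38.3 kW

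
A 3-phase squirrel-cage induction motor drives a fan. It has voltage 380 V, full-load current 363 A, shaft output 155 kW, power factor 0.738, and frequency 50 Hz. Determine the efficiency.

P_out = 155 kW = 155000 W
P_in = √3·V_L·I_L·cosφ = 1.732 × 380 × 363 × 0.738 = 176317 W
η = P_out / P_in = 155000 / 176317 = 0.879 = 87.9%

87.9 %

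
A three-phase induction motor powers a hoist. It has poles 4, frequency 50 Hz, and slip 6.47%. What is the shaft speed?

n_s = 120f/p = 120×50/4 = 1500 rpm
n = n_s(1 − s) = 1500 × (1 − 0.0647) = 1403 rpm

1403 rpm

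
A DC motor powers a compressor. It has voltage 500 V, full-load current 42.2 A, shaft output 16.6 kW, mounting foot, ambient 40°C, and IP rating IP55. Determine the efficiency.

78.7 %

P_out = 16.6 kW = 16600 W
P_in = V·I = 500 × 42.2 = 21100 W
η = P_out / P_in = 16600 / 21100 = 0.787 = 78.7%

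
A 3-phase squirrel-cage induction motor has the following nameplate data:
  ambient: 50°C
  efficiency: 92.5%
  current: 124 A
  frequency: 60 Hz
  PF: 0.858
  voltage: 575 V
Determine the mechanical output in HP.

131 HP

P_in = √3·V·I·cosφ = 1.732 × 575 × 124 × 0.858 = 105956 W
P_out = η·P_in = 0.925 × 105956 = 98009 W
= 98009/746 = 131 HP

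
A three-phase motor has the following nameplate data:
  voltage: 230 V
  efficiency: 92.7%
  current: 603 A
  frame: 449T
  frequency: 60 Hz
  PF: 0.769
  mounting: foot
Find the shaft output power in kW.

171 kW

P_in = √3·V·I·cosφ = 1.732 × 230 × 603 × 0.769 = 184722 W
P_out = η·P_in = 0.927 × 184722 = 171237 W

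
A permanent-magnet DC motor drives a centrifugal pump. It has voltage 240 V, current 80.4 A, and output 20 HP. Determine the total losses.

P_in = V·I = 240×80.4 = 19296 W
P_out = 20×746 = 14920 W
Losses = P_in − P_out = 19296 − 14920 = 4376 W

4380 W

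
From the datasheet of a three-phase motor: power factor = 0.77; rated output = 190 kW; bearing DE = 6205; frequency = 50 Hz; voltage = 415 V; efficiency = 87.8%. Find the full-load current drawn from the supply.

P_out = 190 kW = 190000 W
P_in = P_out / η = 190000 / 0.878 = 216401 W
I_L = P_in / (√3·V_L·cosφ) = 216401 / (1.732 × 415 × 0.77) = 391 A

391 A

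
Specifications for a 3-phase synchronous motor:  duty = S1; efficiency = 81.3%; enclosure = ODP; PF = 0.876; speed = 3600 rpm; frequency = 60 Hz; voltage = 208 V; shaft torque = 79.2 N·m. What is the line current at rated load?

116 A

ω = 2π×3600/60 = 377 rad/s; P_out = τω = 79.2 × 377 = 29858 W
P_in = P_out / η = 29858 / 0.813 = 36726 W
I_L = P_in / (√3·V_L·cosφ) = 36726 / (1.732 × 208 × 0.876) = 116 A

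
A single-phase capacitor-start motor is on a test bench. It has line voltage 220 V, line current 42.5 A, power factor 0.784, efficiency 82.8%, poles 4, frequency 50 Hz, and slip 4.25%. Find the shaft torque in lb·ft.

29.8 lb·ft

P_in = V·I·cosφ = 220 × 42.5 × 0.784 = 7330 W
P_out = η·P_in = 0.828 × 7330 = 6069 W
n_s = 120×50/4 = 1500 rpm; n = 1500×(1−0.0425) = 1436 rpm
ω = 2π×1436/60 = 150.4 rad/s
τ = P_out/ω = 6069/150.4 = 40.35 N·m
In lb·ft: 40.35/1.356 = 29.8 lb·ft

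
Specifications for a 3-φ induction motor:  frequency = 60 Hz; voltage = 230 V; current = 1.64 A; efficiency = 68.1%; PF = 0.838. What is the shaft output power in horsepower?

P_in = √3·V·I·cosφ = 1.732 × 230 × 1.64 × 0.838 = 547 W
P_out = η·P_in = 0.681 × 547 = 373 W
= 373/746 = 0.5 HP

0.5 HP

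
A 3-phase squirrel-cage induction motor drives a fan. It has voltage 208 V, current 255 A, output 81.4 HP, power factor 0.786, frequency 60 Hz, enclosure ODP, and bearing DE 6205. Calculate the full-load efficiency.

P_out = 81.4 × 746 = 60724 W
P_in = √3·V_L·I_L·cosφ = 1.732 × 208 × 255 × 0.786 = 72206 W
η = P_out / P_in = 60724 / 72206 = 0.841 = 84.1%

84.1 %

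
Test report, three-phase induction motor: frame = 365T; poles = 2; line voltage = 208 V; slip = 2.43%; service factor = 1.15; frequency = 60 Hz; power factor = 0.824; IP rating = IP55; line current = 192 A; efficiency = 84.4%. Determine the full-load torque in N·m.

131 N·m

P_in = √3·V·I·cosφ = 1.732 × 208 × 192 × 0.824 = 56995 W
P_out = η·P_in = 0.844 × 56995 = 48104 W
n_s = 120×60/2 = 3600 rpm; n = 3600×(1−0.0243) = 3513 rpm
ω = 2π×3513/60 = 367.9 rad/s
τ = P_out/ω = 48104/367.9 = 131 N·m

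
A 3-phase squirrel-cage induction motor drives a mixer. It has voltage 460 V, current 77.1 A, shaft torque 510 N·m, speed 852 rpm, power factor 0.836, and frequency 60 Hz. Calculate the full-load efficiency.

88.6 %

ω = 2π × 852/60 = 89.22 rad/s; P_out = τω = 510 × 89.22 = 45502 W
P_in = √3·V_L·I_L·cosφ = 1.732 × 460 × 77.1 × 0.836 = 51353 W
η = P_out / P_in = 45502 / 51353 = 0.886 = 88.6%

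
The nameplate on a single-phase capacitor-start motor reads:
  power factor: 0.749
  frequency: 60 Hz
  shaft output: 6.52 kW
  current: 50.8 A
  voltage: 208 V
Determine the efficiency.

P_out = 6.52 kW = 6520 W
P_in = V·I·cosφ = 208 × 50.8 × 0.749 = 7914 W
η = P_out / P_in = 6520 / 7914 = 0.824 = 82.4%

82.4 %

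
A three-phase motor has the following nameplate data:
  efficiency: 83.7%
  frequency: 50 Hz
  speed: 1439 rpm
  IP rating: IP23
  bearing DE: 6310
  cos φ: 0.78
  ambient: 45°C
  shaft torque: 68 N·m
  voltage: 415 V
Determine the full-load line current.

ω = 2π×1439/60 = 150.7 rad/s; P_out = τω = 68 × 150.7 = 10248 W
P_in = P_out / η = 10248 / 0.837 = 12244 W
I_L = P_in / (√3·V_L·cosφ) = 12244 / (1.732 × 415 × 0.78) = 21.8 A

21.8 A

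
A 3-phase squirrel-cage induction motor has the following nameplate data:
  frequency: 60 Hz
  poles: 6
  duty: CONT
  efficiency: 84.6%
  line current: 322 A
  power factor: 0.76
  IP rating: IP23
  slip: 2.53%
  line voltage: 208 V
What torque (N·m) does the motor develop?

P_in = √3·V·I·cosφ = 1.732 × 208 × 322 × 0.76 = 88162 W
P_out = η·P_in = 0.846 × 88162 = 74585 W
n_s = 120×60/6 = 1200 rpm; n = 1200×(1−0.0253) = 1170 rpm
ω = 2π×1170/60 = 122.5 rad/s
τ = P_out/ω = 74585/122.5 = 609 N·m

609 N·m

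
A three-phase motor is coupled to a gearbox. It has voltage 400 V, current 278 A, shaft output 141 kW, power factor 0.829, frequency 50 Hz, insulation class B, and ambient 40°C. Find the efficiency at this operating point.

88.3 %

P_out = 141 kW = 141000 W
P_in = √3·V_L·I_L·cosφ = 1.732 × 400 × 278 × 0.829 = 159664 W
η = P_out / P_in = 141000 / 159664 = 0.883 = 88.3%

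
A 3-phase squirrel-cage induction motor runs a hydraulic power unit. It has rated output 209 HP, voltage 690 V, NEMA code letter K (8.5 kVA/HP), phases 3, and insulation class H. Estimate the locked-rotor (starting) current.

S_LR = 8.5 × 209 = 1776.5 kVA
I_LR = S_LR/(√3·V_L) = 1776500/(1.732×690) = 1490 A

1490 A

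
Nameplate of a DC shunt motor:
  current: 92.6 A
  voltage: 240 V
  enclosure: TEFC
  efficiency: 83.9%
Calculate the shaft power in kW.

18.6 kW

P_in = V·I = 240 × 92.6 = 22224 W
P_out = η·P_in = 0.839 × 22224 = 18646 W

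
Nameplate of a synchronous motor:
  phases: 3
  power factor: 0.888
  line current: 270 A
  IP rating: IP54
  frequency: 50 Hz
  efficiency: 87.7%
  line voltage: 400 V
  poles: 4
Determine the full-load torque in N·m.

P_in = √3·V·I·cosφ = 1.732 × 400 × 270 × 0.888 = 166106 W
P_out = η·P_in = 0.877 × 166106 = 145675 W
n = n_s = 120×50/4 = 1500 rpm (synchronous)
ω = 2π×1500/60 = 157.1 rad/s
τ = P_out/ω = 145675/157.1 = 927 N·m

927 N·m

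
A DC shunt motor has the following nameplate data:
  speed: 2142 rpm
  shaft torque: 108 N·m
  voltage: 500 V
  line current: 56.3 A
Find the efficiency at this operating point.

ω = 2π × 2142/60 = 224.3 rad/s; P_out = τω = 108 × 224.3 = 24224 W
P_in = V·I = 500 × 56.3 = 28150 W
η = P_out / P_in = 24224 / 28150 = 0.861 = 86.1%

86.1 %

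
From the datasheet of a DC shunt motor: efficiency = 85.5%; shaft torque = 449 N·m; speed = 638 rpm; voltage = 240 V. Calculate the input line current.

ω = 2π×638/60 = 66.81 rad/s; P_out = τω = 449 × 66.81 = 29998 W
P_in = P_out / η = 29998 / 0.855 = 35085 W
I = P_in / V = 35085 / 240 = 146 A

146 A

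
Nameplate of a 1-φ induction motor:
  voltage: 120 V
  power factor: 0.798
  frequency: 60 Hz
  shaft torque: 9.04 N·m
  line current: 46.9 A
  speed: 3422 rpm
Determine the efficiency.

72.1 %

ω = 2π × 3422/60 = 358.4 rad/s; P_out = τω = 9.04 × 358.4 = 3240 W
P_in = V·I·cosφ = 120 × 46.9 × 0.798 = 4491 W
η = P_out / P_in = 3240 / 4491 = 0.721 = 72.1%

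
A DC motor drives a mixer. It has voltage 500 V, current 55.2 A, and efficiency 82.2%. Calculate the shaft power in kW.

22.7 kW

P_in = V·I = 500 × 55.2 = 27600 W
P_out = η·P_in = 0.822 × 27600 = 22687 W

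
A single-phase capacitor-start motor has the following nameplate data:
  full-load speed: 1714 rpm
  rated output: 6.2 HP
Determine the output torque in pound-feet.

19 lb·ft

P_out = 6.2 × 746 = 4625 W
ω = 2π × 1714/60 = 179.5 rad/s
τ = P_out/ω = 4625/179.5 = 25.77 N·m
In lb·ft: 25.77/1.356 = 19 lb·ft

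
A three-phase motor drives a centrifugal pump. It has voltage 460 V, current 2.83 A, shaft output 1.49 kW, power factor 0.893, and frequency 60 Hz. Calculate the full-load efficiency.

P_out = 1.49 kW = 1490 W
P_in = √3·V_L·I_L·cosφ = 1.732 × 460 × 2.83 × 0.893 = 2013 W
η = P_out / P_in = 1490 / 2013 = 0.740 = 74.0%

74.0 %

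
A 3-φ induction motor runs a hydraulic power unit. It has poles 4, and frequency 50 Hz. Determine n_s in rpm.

1500 rpm

n_s = 120f/p = 120×50/4 = 1500 rpm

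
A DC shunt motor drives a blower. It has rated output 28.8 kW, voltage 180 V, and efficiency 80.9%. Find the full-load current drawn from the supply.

P_out = 28.8 kW = 28800 W
P_in = P_out / η = 28800 / 0.809 = 35600 W
I = P_in / V = 35600 / 180 = 198 A

198 A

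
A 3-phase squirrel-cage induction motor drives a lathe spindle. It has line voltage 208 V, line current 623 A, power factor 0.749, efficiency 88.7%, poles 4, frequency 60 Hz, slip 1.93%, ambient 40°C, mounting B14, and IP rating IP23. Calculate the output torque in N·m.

807 N·m

P_in = √3·V·I·cosφ = 1.732 × 208 × 623 × 0.749 = 168105 W
P_out = η·P_in = 0.887 × 168105 = 149109 W
n_s = 120×60/4 = 1800 rpm; n = 1800×(1−0.0193) = 1765 rpm
ω = 2π×1765/60 = 184.8 rad/s
τ = P_out/ω = 149109/184.8 = 807 N·m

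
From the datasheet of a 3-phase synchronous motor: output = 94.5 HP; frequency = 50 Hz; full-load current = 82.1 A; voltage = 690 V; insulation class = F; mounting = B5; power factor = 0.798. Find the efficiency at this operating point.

90.0 %

P_out = 94.5 × 746 = 70497 W
P_in = √3·V_L·I_L·cosφ = 1.732 × 690 × 82.1 × 0.798 = 78297 W
η = P_out / P_in = 70497 / 78297 = 0.900 = 90.0%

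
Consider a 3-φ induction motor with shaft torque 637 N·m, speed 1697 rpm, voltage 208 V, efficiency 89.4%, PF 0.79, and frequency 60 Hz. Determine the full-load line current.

ω = 2π×1697/60 = 177.7 rad/s; P_out = τω = 637 × 177.7 = 113195 W
P_in = P_out / η = 113195 / 0.894 = 126616 W
I_L = P_in / (√3·V_L·cosφ) = 126616 / (1.732 × 208 × 0.79) = 445 A

445 A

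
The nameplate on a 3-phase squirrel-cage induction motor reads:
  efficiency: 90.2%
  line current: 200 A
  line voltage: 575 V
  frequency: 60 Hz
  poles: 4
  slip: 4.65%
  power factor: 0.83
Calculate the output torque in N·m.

P_in = √3·V·I·cosφ = 1.732 × 575 × 200 × 0.83 = 165319 W
P_out = η·P_in = 0.902 × 165319 = 149118 W
n_s = 120×60/4 = 1800 rpm; n = 1800×(1−0.0465) = 1716 rpm
ω = 2π×1716/60 = 179.7 rad/s
τ = P_out/ω = 149118/179.7 = 830 N·m

830 N·m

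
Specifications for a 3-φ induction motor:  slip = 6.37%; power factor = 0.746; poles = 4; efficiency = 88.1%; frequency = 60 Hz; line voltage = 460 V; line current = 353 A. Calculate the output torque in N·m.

P_in = √3·V·I·cosφ = 1.732 × 460 × 353 × 0.746 = 209807 W
P_out = η·P_in = 0.881 × 209807 = 184840 W
n_s = 120×60/4 = 1800 rpm; n = 1800×(1−0.0637) = 1685 rpm
ω = 2π×1685/60 = 176.5 rad/s
τ = P_out/ω = 184840/176.5 = 1050 N·m

1050 N·m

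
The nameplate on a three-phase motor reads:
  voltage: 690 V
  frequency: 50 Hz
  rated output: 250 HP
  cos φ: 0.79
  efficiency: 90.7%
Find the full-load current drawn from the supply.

218 A

P_out = 250 × 746 = 186500 W
P_in = P_out / η = 186500 / 0.907 = 205623 W
I_L = P_in / (√3·V_L·cosφ) = 205623 / (1.732 × 690 × 0.79) = 218 A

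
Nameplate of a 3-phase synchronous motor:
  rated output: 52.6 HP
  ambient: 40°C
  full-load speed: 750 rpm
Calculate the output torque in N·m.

P_out = 52.6 × 746 = 39240 W
ω = 2π × 750/60 = 78.54 rad/s
τ = P_out/ω = 39240/78.54 = 500 N·m

500 N·m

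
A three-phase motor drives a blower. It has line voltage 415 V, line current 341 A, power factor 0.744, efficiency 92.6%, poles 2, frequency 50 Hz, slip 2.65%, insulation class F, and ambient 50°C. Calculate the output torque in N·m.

P_in = √3·V·I·cosφ = 1.732 × 415 × 341 × 0.744 = 182357 W
P_out = η·P_in = 0.926 × 182357 = 168863 W
n_s = 120×50/2 = 3000 rpm; n = 3000×(1−0.0265) = 2921 rpm
ω = 2π×2921/60 = 305.9 rad/s
τ = P_out/ω = 168863/305.9 = 552 N·m

552 N·m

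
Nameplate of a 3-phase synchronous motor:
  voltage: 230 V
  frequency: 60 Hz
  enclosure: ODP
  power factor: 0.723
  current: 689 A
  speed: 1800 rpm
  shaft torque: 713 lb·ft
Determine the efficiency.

91.8 %

τ = 713 lb·ft × 1.356 = 966.8 N·m
ω = 2π × 1800/60 = 188.5 rad/s; P_out = τω = 966.8 × 188.5 = 182242 W
P_in = √3·V_L·I_L·cosφ = 1.732 × 230 × 689 × 0.723 = 198442 W
η = P_out / P_in = 182242 / 198442 = 0.918 = 91.8%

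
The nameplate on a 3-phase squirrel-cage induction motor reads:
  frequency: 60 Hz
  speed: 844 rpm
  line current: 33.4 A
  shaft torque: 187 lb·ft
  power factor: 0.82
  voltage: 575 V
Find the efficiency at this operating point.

82.2 %

τ = 187 lb·ft × 1.356 = 253.6 N·m
ω = 2π × 844/60 = 88.38 rad/s; P_out = τω = 253.6 × 88.38 = 22413 W
P_in = √3·V_L·I_L·cosφ = 1.732 × 575 × 33.4 × 0.82 = 27276 W
η = P_out / P_in = 22413 / 27276 = 0.822 = 82.2%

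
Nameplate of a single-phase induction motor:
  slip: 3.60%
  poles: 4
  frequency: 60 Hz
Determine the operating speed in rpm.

1735 rpm

n_s = 120f/p = 120×60/4 = 1800 rpm
n = n_s(1 − s) = 1800 × (1 − 0.036) = 1735 rpm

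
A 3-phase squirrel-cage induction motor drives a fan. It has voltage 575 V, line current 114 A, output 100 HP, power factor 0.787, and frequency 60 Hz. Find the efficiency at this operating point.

P_out = 100 × 746 = 74600 W
P_in = √3·V_L·I_L·cosφ = 1.732 × 575 × 114 × 0.787 = 89350 W
η = P_out / P_in = 74600 / 89350 = 0.835 = 83.5%

83.5 %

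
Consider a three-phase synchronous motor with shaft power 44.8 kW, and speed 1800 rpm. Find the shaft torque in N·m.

ω = 2π × 1800/60 = 188.5 rad/s
τ = P/ω = 44800/188.5 = 238 N·m

238 N·m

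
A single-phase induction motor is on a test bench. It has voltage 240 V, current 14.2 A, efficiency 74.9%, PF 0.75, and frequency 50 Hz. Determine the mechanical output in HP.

2.57 HP

P_in = V·I·cosφ = 240 × 14.2 × 0.75 = 2556 W
P_out = η·P_in = 0.749 × 2556 = 1914 W
= 1914/746 = 2.57 HP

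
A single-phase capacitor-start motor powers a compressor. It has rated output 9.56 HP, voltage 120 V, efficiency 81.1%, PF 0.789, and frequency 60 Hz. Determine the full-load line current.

P_out = 9.56 × 746 = 7132 W
P_in = P_out / η = 7132 / 0.811 = 8794 W
I = P_in / (V·cosφ) = 8794 / (120 × 0.789) = 92.9 A

92.9 A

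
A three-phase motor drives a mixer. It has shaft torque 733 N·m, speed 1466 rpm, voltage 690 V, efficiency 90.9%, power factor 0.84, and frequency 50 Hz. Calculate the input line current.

ω = 2π×1466/60 = 153.5 rad/s; P_out = τω = 733 × 153.5 = 112516 W
P_in = P_out / η = 112516 / 0.909 = 123780 W
I_L = P_in / (√3·V_L·cosφ) = 123780 / (1.732 × 690 × 0.84) = 123 A

123 A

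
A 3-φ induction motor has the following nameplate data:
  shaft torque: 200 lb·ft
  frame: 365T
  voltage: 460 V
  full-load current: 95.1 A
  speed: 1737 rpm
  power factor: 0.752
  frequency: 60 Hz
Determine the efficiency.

86.6 %

τ = 200 lb·ft × 1.356 = 271.2 N·m
ω = 2π × 1737/60 = 181.9 rad/s; P_out = τω = 271.2 × 181.9 = 49331 W
P_in = √3·V_L·I_L·cosφ = 1.732 × 460 × 95.1 × 0.752 = 56978 W
η = P_out / P_in = 49331 / 56978 = 0.866 = 86.6%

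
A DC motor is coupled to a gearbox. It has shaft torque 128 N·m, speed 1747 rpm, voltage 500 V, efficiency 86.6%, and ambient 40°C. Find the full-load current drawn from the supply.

ω = 2π×1747/60 = 182.9 rad/s; P_out = τω = 128 × 182.9 = 23411 W
P_in = P_out / η = 23411 / 0.866 = 27033 W
I = P_in / V = 27033 / 500 = 54.1 A

54.1 A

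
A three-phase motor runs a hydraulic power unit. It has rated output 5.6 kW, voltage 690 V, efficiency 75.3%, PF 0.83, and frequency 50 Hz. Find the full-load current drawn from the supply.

7.5 A

P_out = 5.6 kW = 5600 W
P_in = P_out / η = 5600 / 0.753 = 7437 W
I_L = P_in / (√3·V_L·cosφ) = 7437 / (1.732 × 690 × 0.83) = 7.5 A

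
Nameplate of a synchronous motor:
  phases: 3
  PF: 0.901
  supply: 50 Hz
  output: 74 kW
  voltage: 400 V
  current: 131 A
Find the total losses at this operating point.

P_in = √3·V·I·cosφ = 1.732×400×131×0.901 = 81772 W
P_out = 74000 W
Losses = P_in − P_out = 81772 − 74000 = 7772 W

7770 W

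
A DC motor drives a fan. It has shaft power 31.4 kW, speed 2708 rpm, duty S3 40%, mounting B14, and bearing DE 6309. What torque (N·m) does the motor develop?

ω = 2π × 2708/60 = 283.6 rad/s
τ = P/ω = 31400/283.6 = 111 N·m

111 N·m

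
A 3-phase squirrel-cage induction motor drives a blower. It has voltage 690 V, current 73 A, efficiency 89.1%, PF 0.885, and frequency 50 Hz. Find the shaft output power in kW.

68.8 kW

P_in = √3·V·I·cosφ = 1.732 × 690 × 73 × 0.885 = 77208 W
P_out = η·P_in = 0.891 × 77208 = 68792 W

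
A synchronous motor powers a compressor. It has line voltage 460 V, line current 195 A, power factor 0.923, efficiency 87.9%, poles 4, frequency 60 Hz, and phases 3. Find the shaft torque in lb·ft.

P_in = √3·V·I·cosφ = 1.732 × 460 × 195 × 0.923 = 143398 W
P_out = η·P_in = 0.879 × 143398 = 126047 W
n = n_s = 120×60/4 = 1800 rpm (synchronous)
ω = 2π×1800/60 = 188.5 rad/s
τ = P_out/ω = 126047/188.5 = 668.7 N·m
In lb·ft: 668.7/1.356 = 493 lb·ft

493 lb·ft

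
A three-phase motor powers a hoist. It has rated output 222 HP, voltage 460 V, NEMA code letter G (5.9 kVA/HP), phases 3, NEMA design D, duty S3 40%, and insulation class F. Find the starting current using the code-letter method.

1640 A

S_LR = 5.9 × 222 = 1309.8 kVA
I_LR = S_LR/(√3·V_L) = 1309800/(1.732×460) = 1640 A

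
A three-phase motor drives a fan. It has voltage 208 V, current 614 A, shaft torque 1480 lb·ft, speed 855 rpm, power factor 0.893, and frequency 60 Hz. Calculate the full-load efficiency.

τ = 1480 lb·ft × 1.356 = 2007 N·m
ω = 2π × 855/60 = 89.54 rad/s; P_out = τω = 2007 × 89.54 = 179707 W
P_in = √3·V_L·I_L·cosφ = 1.732 × 208 × 614 × 0.893 = 197529 W
η = P_out / P_in = 179707 / 197529 = 0.910 = 91.0%

91.0 %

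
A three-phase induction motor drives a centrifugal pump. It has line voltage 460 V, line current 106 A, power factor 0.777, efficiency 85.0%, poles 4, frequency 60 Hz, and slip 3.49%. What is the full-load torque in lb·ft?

P_in = √3·V·I·cosφ = 1.732 × 460 × 106 × 0.777 = 65619 W
P_out = η·P_in = 0.85 × 65619 = 55776 W
n_s = 120×60/4 = 1800 rpm; n = 1800×(1−0.0349) = 1737 rpm
ω = 2π×1737/60 = 181.9 rad/s
τ = P_out/ω = 55776/181.9 = 306.6 N·m
In lb·ft: 306.6/1.356 = 226 lb·ft

226 lb·ft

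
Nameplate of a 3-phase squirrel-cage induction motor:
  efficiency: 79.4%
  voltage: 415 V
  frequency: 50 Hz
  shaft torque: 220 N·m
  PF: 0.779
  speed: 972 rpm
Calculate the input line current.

50.4 A

ω = 2π×972/60 = 101.8 rad/s; P_out = τω = 220 × 101.8 = 22396 W
P_in = P_out / η = 22396 / 0.794 = 28207 W
I_L = P_in / (√3·V_L·cosφ) = 28207 / (1.732 × 415 × 0.779) = 50.4 A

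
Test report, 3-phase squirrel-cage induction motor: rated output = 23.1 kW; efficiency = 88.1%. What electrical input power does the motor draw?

P_out = 23100 W
P_in = P_out/η = 23100/0.881 = 26220 W = 26.2 kW

26.2 kW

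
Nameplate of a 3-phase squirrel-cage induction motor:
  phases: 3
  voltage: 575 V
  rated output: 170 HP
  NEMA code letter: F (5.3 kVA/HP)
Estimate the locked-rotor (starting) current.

S_LR = 5.3 × 170 = 901 kVA
I_LR = S_LR/(√3·V_L) = 901000/(1.732×575) = 905 A

905 A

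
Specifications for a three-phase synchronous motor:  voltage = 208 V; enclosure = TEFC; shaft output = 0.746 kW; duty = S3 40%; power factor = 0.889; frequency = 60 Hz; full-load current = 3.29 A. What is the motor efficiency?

P_out = 0.746 kW = 746 W
P_in = √3·V_L·I_L·cosφ = 1.732 × 208 × 3.29 × 0.889 = 1054 W
η = P_out / P_in = 746 / 1054 = 0.708 = 70.8%

70.8 %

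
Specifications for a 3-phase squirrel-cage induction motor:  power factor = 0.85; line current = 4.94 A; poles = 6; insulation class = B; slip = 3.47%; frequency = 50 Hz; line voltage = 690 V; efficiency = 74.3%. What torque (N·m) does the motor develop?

P_in = √3·V·I·cosφ = 1.732 × 690 × 4.94 × 0.85 = 5018 W
P_out = η·P_in = 0.743 × 5018 = 3728 W
n_s = 120×50/6 = 1000 rpm; n = 1000×(1−0.0347) = 965 rpm
ω = 2π×965/60 = 101.1 rad/s
τ = P_out/ω = 3728/101.1 = 36.9 N·m

36.9 N·m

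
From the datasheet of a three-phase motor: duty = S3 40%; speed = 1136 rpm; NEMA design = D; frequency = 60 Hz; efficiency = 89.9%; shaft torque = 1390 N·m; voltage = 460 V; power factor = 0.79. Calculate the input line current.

ω = 2π×1136/60 = 119 rad/s; P_out = τω = 1390 × 119 = 165410 W
P_in = P_out / η = 165410 / 0.899 = 183993 W
I_L = P_in / (√3·V_L·cosφ) = 183993 / (1.732 × 460 × 0.79) = 292 A

292 A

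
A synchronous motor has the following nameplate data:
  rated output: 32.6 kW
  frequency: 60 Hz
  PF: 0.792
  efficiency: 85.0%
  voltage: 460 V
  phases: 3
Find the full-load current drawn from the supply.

60.8 A

P_out = 32.6 kW = 32600 W
P_in = P_out / η = 32600 / 0.850 = 38353 W
I_L = P_in / (√3·V_L·cosφ) = 38353 / (1.732 × 460 × 0.792) = 60.8 A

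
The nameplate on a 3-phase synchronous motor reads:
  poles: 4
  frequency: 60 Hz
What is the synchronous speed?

1800 rpm

n_s = 120f/p = 120×60/4 = 1800 rpm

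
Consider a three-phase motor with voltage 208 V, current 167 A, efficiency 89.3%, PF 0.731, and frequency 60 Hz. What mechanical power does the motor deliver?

39.3 kW

P_in = √3·V·I·cosφ = 1.732 × 208 × 167 × 0.731 = 43979 W
P_out = η·P_in = 0.893 × 43979 = 39273 W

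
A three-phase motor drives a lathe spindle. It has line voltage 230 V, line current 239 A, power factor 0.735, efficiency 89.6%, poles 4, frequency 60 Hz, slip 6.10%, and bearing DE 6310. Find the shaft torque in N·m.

354 N·m

P_in = √3·V·I·cosφ = 1.732 × 230 × 239 × 0.735 = 69978 W
P_out = η·P_in = 0.896 × 69978 = 62700 W
n_s = 120×60/4 = 1800 rpm; n = 1800×(1−0.061) = 1690 rpm
ω = 2π×1690/60 = 177 rad/s
τ = P_out/ω = 62700/177 = 354 N·m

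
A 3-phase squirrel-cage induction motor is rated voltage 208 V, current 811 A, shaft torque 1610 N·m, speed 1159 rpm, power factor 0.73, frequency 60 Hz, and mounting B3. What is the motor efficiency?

91.6 %

ω = 2π × 1159/60 = 121.4 rad/s; P_out = τω = 1610 × 121.4 = 195454 W
P_in = √3·V_L·I_L·cosφ = 1.732 × 208 × 811 × 0.73 = 213282 W
η = P_out / P_in = 195454 / 213282 = 0.916 = 91.6%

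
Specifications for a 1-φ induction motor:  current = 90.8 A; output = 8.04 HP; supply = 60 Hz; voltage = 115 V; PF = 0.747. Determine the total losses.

1800 W

P_in = V·I·cosφ = 115×90.8×0.747 = 7800 W
P_out = 8.04×746 = 5998 W
Losses = P_in − P_out = 7800 − 5998 = 1802 W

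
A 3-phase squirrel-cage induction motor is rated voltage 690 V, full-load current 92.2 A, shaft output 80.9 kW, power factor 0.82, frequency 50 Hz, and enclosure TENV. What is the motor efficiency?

P_out = 80.9 kW = 80900 W
P_in = √3·V_L·I_L·cosφ = 1.732 × 690 × 92.2 × 0.82 = 90353 W
η = P_out / P_in = 80900 / 90353 = 0.895 = 89.5%

89.5 %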